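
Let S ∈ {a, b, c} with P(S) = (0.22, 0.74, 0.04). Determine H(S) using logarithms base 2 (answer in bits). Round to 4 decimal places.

H(S) = −Σ p·log₂ p.
  −(0.22)·log₂(0.22) = 0.48057
  −(0.74)·log₂(0.74) = 0.32146
  −(0.04)·log₂(0.04) = 0.18575
Sum: 0.48057 + 0.32146 + 0.18575 = 0.9878 bits.

0.9878 bits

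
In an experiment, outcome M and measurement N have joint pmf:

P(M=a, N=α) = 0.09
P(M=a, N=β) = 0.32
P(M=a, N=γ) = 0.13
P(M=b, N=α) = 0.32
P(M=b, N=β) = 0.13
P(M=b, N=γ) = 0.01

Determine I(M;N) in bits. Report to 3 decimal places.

0.242 bits

Marginals: p(M) = (0.5400, 0.4600), p(N) = (0.4100, 0.4500, 0.1400).
I(M;N) = Σ p(x,y)·log₂[p(x,y)/(p(x)p(y))].
  (a,α): 0.09·log₂(0.4065) = -0.1169
  (a,β): 0.32·log₂(1.3169) = 0.1271
  (a,γ): 0.13·log₂(1.7196) = 0.1017
  (b,α): 0.32·log₂(1.6967) = 0.2441
  (b,β): 0.13·log₂(0.6280) = -0.0872
  (b,γ): 0.01·log₂(0.1553) = -0.0269
Sum = 0.242 bits.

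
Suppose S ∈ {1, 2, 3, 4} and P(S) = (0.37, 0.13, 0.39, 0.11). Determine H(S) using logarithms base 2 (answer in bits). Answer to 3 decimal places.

H(S) = −Σ p·log₂ p.
  −(0.37)·log₂(0.37) = 0.5307
  −(0.13)·log₂(0.13) = 0.3826
  −(0.39)·log₂(0.39) = 0.5298
  −(0.11)·log₂(0.11) = 0.3503
Sum: 0.5307 + 0.3826 + 0.5298 + 0.3503 = 1.793 bits.

1.793 bits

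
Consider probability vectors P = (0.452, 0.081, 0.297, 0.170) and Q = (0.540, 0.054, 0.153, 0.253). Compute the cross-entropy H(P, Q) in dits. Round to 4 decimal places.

0.5673 dits

H(P,Q) = −Σ p·log₁₀ q.
  −0.452·log₁₀(0.540) = 0.12096
  −0.081·log₁₀(0.054) = 0.10268
  −0.297·log₁₀(0.153) = 0.24215
  −0.170·log₁₀(0.253) = 0.10147
H(P,Q) = 0.5673 dits.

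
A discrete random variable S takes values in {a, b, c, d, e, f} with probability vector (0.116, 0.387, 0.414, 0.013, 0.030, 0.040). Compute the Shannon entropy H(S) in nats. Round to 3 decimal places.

H(S) = −Σ p·ln p.
  −(0.116)·ln(0.116) = 0.2499
  −(0.387)·ln(0.387) = 0.3674
  −(0.414)·ln(0.414) = 0.3651
  −(0.013)·ln(0.013) = 0.0565
  −(0.030)·ln(0.030) = 0.1052
  −(0.040)·ln(0.040) = 0.1288
Sum: 0.2499 + 0.3674 + 0.3651 + 0.0565 + 0.1052 + 0.1288 = 1.273 nats.

1.273 nats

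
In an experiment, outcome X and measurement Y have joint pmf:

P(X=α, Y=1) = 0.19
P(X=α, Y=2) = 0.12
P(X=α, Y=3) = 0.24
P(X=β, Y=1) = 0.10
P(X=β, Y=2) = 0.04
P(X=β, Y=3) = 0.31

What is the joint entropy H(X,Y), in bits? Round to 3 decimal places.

2.358 bits

H(X,Y) = −Σ p(x,y)·log₂ p(x,y) over all 6 cells.
  cell (α,1): −0.19·log₂0.19 = 0.4552
  cell (α,2): −0.12·log₂0.12 = 0.3671
  cell (α,3): −0.24·log₂0.24 = 0.4941
  cell (β,1): −0.10·log₂0.10 = 0.3322
  cell (β,2): −0.04·log₂0.04 = 0.1858
  cell (β,3): −0.31·log₂0.31 = 0.5238
Sum = 2.358 bits.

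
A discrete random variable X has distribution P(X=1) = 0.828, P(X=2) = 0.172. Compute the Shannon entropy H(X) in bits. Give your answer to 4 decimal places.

0.6623 bits

H(X) = −Σ p·log₂ p.
  −(0.828)·log₂(0.828) = 0.22546
  −(0.172)·log₂(0.172) = 0.43680
Sum: 0.22546 + 0.43680 = 0.6623 bits.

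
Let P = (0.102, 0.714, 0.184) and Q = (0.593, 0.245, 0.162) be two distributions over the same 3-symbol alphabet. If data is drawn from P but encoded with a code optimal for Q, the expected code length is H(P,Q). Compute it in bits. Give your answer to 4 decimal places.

H(P,Q) = −Σ p·log₂ q.
  −0.102·log₂(0.593) = 0.07690
  −0.714·log₂(0.245) = 1.44881
  −0.184·log₂(0.162) = 0.48317
H(P,Q) = 2.0089 bits.

2.0089 bits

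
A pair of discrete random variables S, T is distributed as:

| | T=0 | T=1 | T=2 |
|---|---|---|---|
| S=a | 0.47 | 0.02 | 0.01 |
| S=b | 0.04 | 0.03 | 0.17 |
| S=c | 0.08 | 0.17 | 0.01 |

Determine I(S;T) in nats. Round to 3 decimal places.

0.436 nats

Marginals: p(S) = (0.5000, 0.2400, 0.2600), p(T) = (0.5900, 0.2200, 0.1900).
I(S;T) = H(S) + H(T) − H(S,T).
H(S) = 1.0393, H(T) = 0.9600, H(S,T) = 1.5637.
I(S;T) = 1.0393 + 0.9600 − 1.5637 = 0.436 nats.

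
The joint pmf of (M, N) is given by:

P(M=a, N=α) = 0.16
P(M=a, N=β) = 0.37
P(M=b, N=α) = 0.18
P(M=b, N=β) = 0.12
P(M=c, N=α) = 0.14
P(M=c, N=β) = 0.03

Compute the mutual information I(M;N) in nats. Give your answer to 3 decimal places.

0.087 nats

Marginals: p(M) = (0.5300, 0.3000, 0.1700), p(N) = (0.4800, 0.5200).
I(M;N) = Σ p(x,y)·ln[p(x,y)/(p(x)p(y))].
  (a,α): 0.16·ln(0.6289) = -0.0742
  (a,β): 0.37·ln(1.3425) = 0.1090
  (b,α): 0.18·ln(1.2500) = 0.0402
  (b,β): 0.12·ln(0.7692) = -0.0315
  (c,α): 0.14·ln(1.7157) = 0.0756
  (c,β): 0.03·ln(0.3394) = -0.0324
Sum = 0.087 nats.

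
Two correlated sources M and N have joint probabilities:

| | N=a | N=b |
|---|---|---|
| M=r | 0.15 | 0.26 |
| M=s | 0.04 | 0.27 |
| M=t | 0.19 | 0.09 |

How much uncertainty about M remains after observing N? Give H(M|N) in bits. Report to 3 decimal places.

Marginals: p(M) = (0.4100, 0.3100, 0.2800), p(N) = (0.3800, 0.6200).
H(M|N) = Σ p(N) · H(M|N=·).
  N=a: p=0.3800, H(M|N=a) = 1.3712
  N=b: p=0.6200, H(M|N=b) = 1.4522
Weighted sum = 1.421 bits.

1.421 bits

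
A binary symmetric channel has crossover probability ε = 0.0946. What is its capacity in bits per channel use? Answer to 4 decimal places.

Binary symmetric channel: C = 1 − h₂(ε) where h₂ is the binary entropy function.
h₂(0.0946) = −0.0946·log₂0.0946 − 0.9054·log₂0.9054 = 0.4516.
C = 1 − 0.4516 = 0.5484 bits per channel use.

0.5484 bits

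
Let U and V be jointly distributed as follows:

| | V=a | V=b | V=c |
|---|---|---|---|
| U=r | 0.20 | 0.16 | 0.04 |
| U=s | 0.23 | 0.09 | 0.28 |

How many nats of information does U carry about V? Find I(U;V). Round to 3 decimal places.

0.092 nats

Marginals: p(U) = (0.4000, 0.6000), p(V) = (0.4300, 0.2500, 0.3200).
I(U;V) = H(U) + H(V) − H(U,V).
H(U) = 0.6730, H(V) = 1.0741, H(U,V) = 1.6550.
I(U;V) = 0.6730 + 1.0741 − 1.6550 = 0.092 nats.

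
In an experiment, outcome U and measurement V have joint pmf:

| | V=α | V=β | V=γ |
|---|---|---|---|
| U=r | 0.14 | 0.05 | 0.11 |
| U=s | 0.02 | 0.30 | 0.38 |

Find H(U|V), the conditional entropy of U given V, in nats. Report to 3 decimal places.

Chain rule: H(U|V) = H(U,V) − H(V).
Marginals: p(U) = (0.3000, 0.7000), p(V) = (0.1600, 0.3500, 0.4900).
H(U,V) = 1.4750 nats; H(V) = 1.0102 nats.
H(U|V) = 1.4750 − 1.0102 = 0.465 nats.

0.465 nats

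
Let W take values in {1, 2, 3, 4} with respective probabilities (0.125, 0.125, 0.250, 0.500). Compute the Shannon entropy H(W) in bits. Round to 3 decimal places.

1.750 bits

H(W) = −Σ p·log₂ p.
  −(0.125)·log₂(0.125) = 0.3750
  −(0.125)·log₂(0.125) = 0.3750
  −(0.250)·log₂(0.250) = 0.5000
  −(0.500)·log₂(0.500) = 0.5000
Sum: 0.3750 + 0.3750 + 0.5000 + 0.5000 = 1.750 bits.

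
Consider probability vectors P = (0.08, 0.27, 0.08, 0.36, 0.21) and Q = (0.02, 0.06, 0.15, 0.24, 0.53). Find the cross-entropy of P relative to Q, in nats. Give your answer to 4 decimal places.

H(P,Q) = −Σ p·ln q.
  −0.08·ln(0.02) = 0.31296
  −0.27·ln(0.06) = 0.75962
  −0.08·ln(0.15) = 0.15177
  −0.36·ln(0.24) = 0.51376
  −0.21·ln(0.53) = 0.13332
H(P,Q) = 1.8714 nats.

1.8714 nats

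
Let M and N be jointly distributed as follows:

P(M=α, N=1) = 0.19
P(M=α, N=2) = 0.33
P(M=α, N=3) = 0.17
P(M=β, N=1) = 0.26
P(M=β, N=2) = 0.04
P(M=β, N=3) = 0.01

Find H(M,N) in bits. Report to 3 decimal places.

2.175 bits

H(M,N) = −Σ p(x,y)·log₂ p(x,y) over all 6 cells.
  cell (α,1): −0.19·log₂0.19 = 0.4552
  cell (α,2): −0.33·log₂0.33 = 0.5278
  cell (α,3): −0.17·log₂0.17 = 0.4346
  cell (β,1): −0.26·log₂0.26 = 0.5053
  cell (β,2): −0.04·log₂0.04 = 0.1858
  cell (β,3): −0.01·log₂0.01 = 0.0664
Sum = 2.175 bits.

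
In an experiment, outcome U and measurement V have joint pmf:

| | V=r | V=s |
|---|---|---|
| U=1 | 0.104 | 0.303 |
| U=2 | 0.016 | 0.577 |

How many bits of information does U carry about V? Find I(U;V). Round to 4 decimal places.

Marginals: p(U) = (0.4070, 0.5930), p(V) = (0.1200, 0.8800).
I(U;V) = Σ p(x,y)·log₂[p(x,y)/(p(x)p(y))].
  (1,r): 0.104·log₂(2.1294) = 0.11341
  (1,s): 0.303·log₂(0.8460) = -0.07311
  (2,r): 0.016·log₂(0.2248) = -0.03445
  (2,s): 0.577·log₂(1.1057) = 0.08364
Sum = 0.0895 bits.

0.0895 bits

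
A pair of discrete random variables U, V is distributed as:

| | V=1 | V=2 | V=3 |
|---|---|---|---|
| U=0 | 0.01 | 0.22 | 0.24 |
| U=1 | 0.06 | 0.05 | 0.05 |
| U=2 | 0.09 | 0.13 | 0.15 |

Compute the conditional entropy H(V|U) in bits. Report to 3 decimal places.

1.357 bits

Marginals: p(U) = (0.4700, 0.1600, 0.3700), p(V) = (0.1600, 0.4000, 0.4400).
H(V|U) = Σ p(U) · H(V|U=·).
  U=0: p=0.4700, H(V|U=0) = 1.1259
  U=1: p=0.1600, H(V|U=1) = 1.5794
  U=2: p=0.3700, H(V|U=2) = 1.5544
Weighted sum = 1.357 bits.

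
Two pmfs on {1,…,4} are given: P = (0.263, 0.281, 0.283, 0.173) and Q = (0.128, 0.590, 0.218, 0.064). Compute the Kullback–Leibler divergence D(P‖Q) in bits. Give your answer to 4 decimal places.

D(P‖Q) = Σ p·log₂(p/q).
  0.263·log₂(0.263/0.128) = 0.27324
  0.281·log₂(0.281/0.590) = -0.30071
  0.283·log₂(0.283/0.218) = 0.10654
  0.173·log₂(0.173/0.064) = 0.24819
D(P‖Q) = 0.3273 bits.

0.3273 bits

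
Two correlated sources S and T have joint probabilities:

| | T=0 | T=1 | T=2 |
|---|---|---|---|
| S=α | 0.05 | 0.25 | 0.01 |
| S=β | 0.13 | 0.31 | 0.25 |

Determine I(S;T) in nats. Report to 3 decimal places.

0.085 nats

Marginals: p(S) = (0.3100, 0.6900), p(T) = (0.1800, 0.5600, 0.2600).
I(S;T) = H(S) + H(T) − H(S,T).
H(S) = 0.6191, H(T) = 0.9836, H(S,T) = 1.5173.
I(S;T) = 0.6191 + 0.9836 − 1.5173 = 0.085 nats.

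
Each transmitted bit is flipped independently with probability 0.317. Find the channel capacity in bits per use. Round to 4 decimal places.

0.0989 bits

Binary symmetric channel: C = 1 − h₂(ε) where h₂ is the binary entropy function.
h₂(0.317) = −0.317·log₂0.317 − 0.683·log₂0.683 = 0.9011.
C = 1 − 0.9011 = 0.0989 bits per channel use.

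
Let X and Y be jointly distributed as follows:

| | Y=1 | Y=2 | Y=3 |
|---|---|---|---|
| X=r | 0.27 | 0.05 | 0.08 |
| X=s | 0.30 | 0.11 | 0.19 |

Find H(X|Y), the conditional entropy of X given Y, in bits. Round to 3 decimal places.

Chain rule: H(X|Y) = H(X,Y) − H(Y).
Marginals: p(X) = (0.4000, 0.6000), p(Y) = (0.5700, 0.1600, 0.2700).
H(X,Y) = 2.3442 bits; H(Y) = 1.3953 bits.
H(X|Y) = 2.3442 − 1.3953 = 0.949 bits.

0.949 bits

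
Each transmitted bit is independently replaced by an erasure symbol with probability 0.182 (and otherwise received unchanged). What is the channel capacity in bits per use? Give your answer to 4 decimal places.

Binary erasure channel: capacity C = 1 − ε.
C = 1 − 0.182 = 0.8180 bits per channel use.

0.8180 bits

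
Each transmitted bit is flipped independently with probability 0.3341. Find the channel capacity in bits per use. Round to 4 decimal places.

0.0809 bits

Binary symmetric channel: C = 1 − h₂(ε) where h₂ is the binary entropy function.
h₂(0.3341) = −0.3341·log₂0.3341 − 0.6659·log₂0.6659 = 0.9191.
C = 1 − 0.9191 = 0.0809 bits per channel use.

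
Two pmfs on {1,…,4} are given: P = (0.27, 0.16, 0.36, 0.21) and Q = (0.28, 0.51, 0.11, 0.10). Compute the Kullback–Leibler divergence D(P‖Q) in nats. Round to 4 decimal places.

0.3873 nats

D(P‖Q) = Σ p·ln(p/q).
  0.27·ln(0.27/0.28) = -0.00982
  0.16·ln(0.16/0.51) = -0.18548
  0.36·ln(0.36/0.11) = 0.42682
  0.21·ln(0.21/0.10) = 0.15581
D(P‖Q) = 0.3873 nats.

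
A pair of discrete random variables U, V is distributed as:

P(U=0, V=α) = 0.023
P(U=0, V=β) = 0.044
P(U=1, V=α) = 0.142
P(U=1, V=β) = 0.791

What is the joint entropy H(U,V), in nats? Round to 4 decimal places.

0.6868 nats

H(U,V) = −Σ p(x,y)·ln p(x,y) over all 4 cells.
  cell (0,α): −0.023·ln0.023 = 0.08676
  cell (0,β): −0.044·ln0.044 = 0.13744
  cell (1,α): −0.142·ln0.142 = 0.27717
  cell (1,β): −0.791·ln0.791 = 0.18546
Sum = 0.6868 nats.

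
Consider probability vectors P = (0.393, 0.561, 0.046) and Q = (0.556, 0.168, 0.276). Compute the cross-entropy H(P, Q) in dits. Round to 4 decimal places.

0.5605 dits

H(P,Q) = −Σ p·log₁₀ q.
  −0.393·log₁₀(0.556) = 0.10019
  −0.561·log₁₀(0.168) = 0.43460
  −0.046·log₁₀(0.276) = 0.02572
H(P,Q) = 0.5605 dits.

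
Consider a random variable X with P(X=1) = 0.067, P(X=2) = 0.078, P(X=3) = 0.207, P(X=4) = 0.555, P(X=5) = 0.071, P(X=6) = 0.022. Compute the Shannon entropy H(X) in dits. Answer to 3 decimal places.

0.567 dits

H(X) = −Σ p·log₁₀ p.
  −(0.067)·log₁₀(0.067) = 0.0787
  −(0.078)·log₁₀(0.078) = 0.0864
  −(0.207)·log₁₀(0.207) = 0.1416
  −(0.555)·log₁₀(0.555) = 0.1419
  −(0.071)·log₁₀(0.071) = 0.0816
  −(0.022)·log₁₀(0.022) = 0.0365
Sum: 0.0787 + 0.0864 + 0.1416 + 0.1419 + 0.0816 + 0.0365 = 0.567 dits.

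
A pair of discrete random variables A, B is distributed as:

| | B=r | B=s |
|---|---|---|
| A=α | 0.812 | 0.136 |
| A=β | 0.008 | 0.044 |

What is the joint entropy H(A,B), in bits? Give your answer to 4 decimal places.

H(A,B) = −Σ p(x,y)·log₂ p(x,y) over all 4 cells.
  cell (α,r): −0.812·log₂0.812 = 0.24396
  cell (α,s): −0.136·log₂0.136 = 0.39145
  cell (β,r): −0.008·log₂0.008 = 0.05573
  cell (β,s): −0.044·log₂0.044 = 0.19828
Sum = 0.8894 bits.

0.8894 bits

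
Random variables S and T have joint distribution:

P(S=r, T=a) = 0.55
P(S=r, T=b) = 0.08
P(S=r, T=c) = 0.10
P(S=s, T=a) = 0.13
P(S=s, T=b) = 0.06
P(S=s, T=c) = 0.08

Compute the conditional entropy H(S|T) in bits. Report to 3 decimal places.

0.795 bits

Chain rule: H(S|T) = H(S,T) − H(T).
Marginals: p(S) = (0.7300, 0.2700), p(T) = (0.6800, 0.1400, 0.1800).
H(S,T) = 2.0158 bits; H(T) = 1.2208 bits.
H(S|T) = 2.0158 − 1.2208 = 0.795 bits.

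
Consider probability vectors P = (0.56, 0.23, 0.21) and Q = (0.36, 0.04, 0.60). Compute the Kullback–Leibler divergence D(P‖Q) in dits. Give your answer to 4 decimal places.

D(P‖Q) = Σ p·log₁₀(p/q).
  0.56·log₁₀(0.56/0.36) = 0.10746
  0.23·log₁₀(0.23/0.04) = 0.17472
  0.21·log₁₀(0.21/0.60) = -0.09575
D(P‖Q) = 0.1864 dits.

0.1864 dits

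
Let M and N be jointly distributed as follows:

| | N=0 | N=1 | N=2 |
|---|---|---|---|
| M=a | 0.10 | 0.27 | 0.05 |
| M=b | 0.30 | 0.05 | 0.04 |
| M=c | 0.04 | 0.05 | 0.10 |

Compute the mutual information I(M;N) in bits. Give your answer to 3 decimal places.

0.302 bits

Marginals: p(M) = (0.4200, 0.3900, 0.1900), p(N) = (0.4400, 0.3700, 0.1900).
I(M;N) = Σ p(x,y)·log₂[p(x,y)/(p(x)p(y))].
  (a,0): 0.10·log₂(0.5411) = -0.0886
  (a,1): 0.27·log₂(1.7375) = 0.2152
  (a,2): 0.05·log₂(0.6266) = -0.0337
  (b,0): 0.30·log₂(1.7483) = 0.2418
  (b,1): 0.05·log₂(0.3465) = -0.0765
  (b,2): 0.04·log₂(0.5398) = -0.0356
  (c,0): 0.04·log₂(0.4785) = -0.0425
  (c,1): 0.05·log₂(0.7112) = -0.0246
  (c,2): 0.10·log₂(2.7701) = 0.1470
Sum = 0.302 bits.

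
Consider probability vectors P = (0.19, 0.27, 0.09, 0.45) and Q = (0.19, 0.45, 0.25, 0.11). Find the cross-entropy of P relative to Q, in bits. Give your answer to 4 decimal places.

2.3793 bits

H(P,Q) = −Σ p·log₂ q.
  −0.19·log₂(0.19) = 0.45523
  −0.27·log₂(0.45) = 0.31104
  −0.09·log₂(0.25) = 0.18000
  −0.45·log₂(0.11) = 1.43299
H(P,Q) = 2.3793 bits.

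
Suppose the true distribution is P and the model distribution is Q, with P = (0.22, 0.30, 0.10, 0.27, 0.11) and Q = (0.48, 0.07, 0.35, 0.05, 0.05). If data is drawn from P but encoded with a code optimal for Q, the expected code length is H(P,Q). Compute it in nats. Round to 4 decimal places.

H(P,Q) = −Σ p·ln q.
  −0.22·ln(0.48) = 0.16147
  −0.30·ln(0.07) = 0.79778
  −0.10·ln(0.35) = 0.10498
  −0.27·ln(0.05) = 0.80885
  −0.11·ln(0.05) = 0.32953
H(P,Q) = 2.2026 nats.

2.2026 nats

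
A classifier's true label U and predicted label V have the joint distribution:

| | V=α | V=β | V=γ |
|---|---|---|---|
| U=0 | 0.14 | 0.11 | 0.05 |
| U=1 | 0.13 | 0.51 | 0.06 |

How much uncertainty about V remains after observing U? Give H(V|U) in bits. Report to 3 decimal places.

1.204 bits

Marginals: p(U) = (0.3000, 0.7000), p(V) = (0.2700, 0.6200, 0.1100).
H(V|U) = Σ p(U) · H(V|U=·).
  U=0: p=0.3000, H(V|U=0) = 1.4747
  U=1: p=0.7000, H(V|U=1) = 1.0877
Weighted sum = 1.204 bits.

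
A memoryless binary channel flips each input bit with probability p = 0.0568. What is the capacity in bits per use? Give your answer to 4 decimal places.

0.6854 bits

Binary symmetric channel: C = 1 − h₂(ε) where h₂ is the binary entropy function.
h₂(0.0568) = −0.0568·log₂0.0568 − 0.9432·log₂0.9432 = 0.3146.
C = 1 − 0.3146 = 0.6854 bits per channel use.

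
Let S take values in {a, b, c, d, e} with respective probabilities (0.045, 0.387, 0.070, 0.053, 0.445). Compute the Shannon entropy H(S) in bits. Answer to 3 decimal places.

1.744 bits

H(S) = −Σ p·log₂ p.
  −(0.045)·log₂(0.045) = 0.2013
  −(0.387)·log₂(0.387) = 0.5300
  −(0.070)·log₂(0.070) = 0.2686
  −(0.053)·log₂(0.053) = 0.2246
  −(0.445)·log₂(0.445) = 0.5198
Sum: 0.2013 + 0.5300 + 0.2686 + 0.2246 + 0.5198 = 1.744 bits.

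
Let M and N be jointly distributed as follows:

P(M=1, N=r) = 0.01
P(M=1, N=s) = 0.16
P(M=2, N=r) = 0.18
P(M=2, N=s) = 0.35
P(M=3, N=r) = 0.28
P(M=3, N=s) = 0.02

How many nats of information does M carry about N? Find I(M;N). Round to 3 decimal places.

Marginals: p(M) = (0.1700, 0.5300, 0.3000), p(N) = (0.4700, 0.5300).
I(M;N) = Σ p(x,y)·ln[p(x,y)/(p(x)p(y))].
  (1,r): 0.01·ln(0.1252) = -0.0208
  (1,s): 0.16·ln(1.7758) = 0.0919
  (2,r): 0.18·ln(0.7226) = -0.0585
  (2,s): 0.35·ln(1.2460) = 0.0770
  (3,r): 0.28·ln(1.9858) = 0.1921
  (3,s): 0.02·ln(0.1258) = -0.0415
Sum = 0.240 nats.

0.240 nats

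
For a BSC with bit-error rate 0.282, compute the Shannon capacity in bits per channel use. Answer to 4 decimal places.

0.1418 bits

Binary symmetric channel: C = 1 − h₂(ε) where h₂ is the binary entropy function.
h₂(0.282) = −0.282·log₂0.282 − 0.718·log₂0.718 = 0.8582.
C = 1 − 0.8582 = 0.1418 bits per channel use.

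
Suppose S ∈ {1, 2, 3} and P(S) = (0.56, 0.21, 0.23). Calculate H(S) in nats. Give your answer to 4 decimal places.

H(S) = −Σ p·ln p.
  −(0.56)·ln(0.56) = 0.32470
  −(0.21)·ln(0.21) = 0.32774
  −(0.23)·ln(0.23) = 0.33803
Sum: 0.32470 + 0.32774 + 0.33803 = 0.9905 nats.

0.9905 nats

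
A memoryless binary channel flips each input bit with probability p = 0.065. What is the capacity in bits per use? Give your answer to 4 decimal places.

0.6530 bits

Binary symmetric channel: C = 1 − h₂(ε) where h₂ is the binary entropy function.
h₂(0.065) = −0.065·log₂0.065 − 0.935·log₂0.935 = 0.3470.
C = 1 − 0.3470 = 0.6530 bits per channel use.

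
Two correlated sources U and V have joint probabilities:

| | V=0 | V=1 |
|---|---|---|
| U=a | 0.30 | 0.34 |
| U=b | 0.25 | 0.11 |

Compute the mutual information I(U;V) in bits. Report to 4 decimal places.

0.0349 bits

Marginals: p(U) = (0.6400, 0.3600), p(V) = (0.5500, 0.4500).
I(U;V) = H(U) + H(V) − H(U,V).
H(U) = 0.9427, H(V) = 0.9928, H(U,V) = 1.9006.
I(U;V) = 0.9427 + 0.9928 − 1.9006 = 0.0349 bits.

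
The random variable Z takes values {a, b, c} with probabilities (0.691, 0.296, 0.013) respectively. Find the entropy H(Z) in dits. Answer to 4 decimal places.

H(Z) = −Σ p·log₁₀ p.
  −(0.691)·log₁₀(0.691) = 0.11092
  −(0.296)·log₁₀(0.296) = 0.15650
  −(0.013)·log₁₀(0.013) = 0.02452
Sum: 0.11092 + 0.15650 + 0.02452 = 0.2919 dits.

0.2919 dits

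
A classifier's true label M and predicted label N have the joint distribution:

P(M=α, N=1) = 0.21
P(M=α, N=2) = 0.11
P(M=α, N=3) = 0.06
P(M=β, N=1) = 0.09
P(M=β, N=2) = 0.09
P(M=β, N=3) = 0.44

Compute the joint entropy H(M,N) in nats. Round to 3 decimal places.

H(M,N) = −Σ p(x,y)·ln p(x,y) over all 6 cells.
  cell (α,1): −0.21·ln0.21 = 0.3277
  cell (α,2): −0.11·ln0.11 = 0.2428
  cell (α,3): −0.06·ln0.06 = 0.1688
  cell (β,1): −0.09·ln0.09 = 0.2167
  cell (β,2): −0.09·ln0.09 = 0.2167
  cell (β,3): −0.44·ln0.44 = 0.3612
Sum = 1.534 nats.

1.534 nats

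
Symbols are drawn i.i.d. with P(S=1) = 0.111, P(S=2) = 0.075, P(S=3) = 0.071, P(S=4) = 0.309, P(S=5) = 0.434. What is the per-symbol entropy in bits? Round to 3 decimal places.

H(S) = −Σ p·log₂ p.
  −(0.111)·log₂(0.111) = 0.3520
  −(0.075)·log₂(0.075) = 0.2803
  −(0.071)·log₂(0.071) = 0.2709
  −(0.309)·log₂(0.309) = 0.5235
  −(0.434)·log₂(0.434) = 0.5226
Sum: 0.3520 + 0.2803 + 0.2709 + 0.5235 + 0.5226 = 1.949 bits.

1.949 bits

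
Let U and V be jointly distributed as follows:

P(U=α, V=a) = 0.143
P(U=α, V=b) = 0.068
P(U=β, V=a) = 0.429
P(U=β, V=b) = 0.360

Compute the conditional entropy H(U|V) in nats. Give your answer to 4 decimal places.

0.5090 nats

Marginals: p(U) = (0.2110, 0.7890), p(V) = (0.5720, 0.4280).
H(U|V) = Σ p(V) · H(U|V=·).
  V=a: p=0.5720, H(U|V=a) = 0.5623
  V=b: p=0.4280, H(U|V=b) = 0.4378
Weighted sum = 0.5090 nats.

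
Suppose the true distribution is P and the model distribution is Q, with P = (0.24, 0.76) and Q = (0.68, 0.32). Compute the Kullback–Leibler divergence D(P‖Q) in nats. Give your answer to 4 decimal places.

0.4074 nats

D(P‖Q) = Σ p·ln(p/q).
  0.24·ln(0.24/0.68) = -0.24995
  0.76·ln(0.76/0.32) = 0.65740
D(P‖Q) = 0.4074 nats.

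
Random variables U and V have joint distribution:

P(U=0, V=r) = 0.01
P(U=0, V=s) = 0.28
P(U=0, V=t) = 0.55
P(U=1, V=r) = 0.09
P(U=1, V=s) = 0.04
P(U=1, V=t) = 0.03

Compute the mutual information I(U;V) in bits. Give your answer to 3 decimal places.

Marginals: p(U) = (0.8400, 0.1600), p(V) = (0.1000, 0.3200, 0.5800).
I(U;V) = H(U) + H(V) − H(U,V).
H(U) = 0.6343, H(V) = 1.3140, H(U,V) = 1.7052.
I(U;V) = 0.6343 + 1.3140 − 1.7052 = 0.243 bits.

0.243 bits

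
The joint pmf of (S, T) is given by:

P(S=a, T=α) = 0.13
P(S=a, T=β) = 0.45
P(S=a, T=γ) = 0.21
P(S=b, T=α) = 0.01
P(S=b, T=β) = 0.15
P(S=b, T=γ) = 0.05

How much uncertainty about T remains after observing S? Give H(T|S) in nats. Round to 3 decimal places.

Chain rule: H(T|S) = H(S,T) − H(S).
Marginals: p(S) = (0.7900, 0.2100), p(T) = (0.1400, 0.6000, 0.2600).
H(S,T) = 1.4327 nats; H(S) = 0.5140 nats.
H(T|S) = 1.4327 − 0.5140 = 0.919 nats.

0.919 nats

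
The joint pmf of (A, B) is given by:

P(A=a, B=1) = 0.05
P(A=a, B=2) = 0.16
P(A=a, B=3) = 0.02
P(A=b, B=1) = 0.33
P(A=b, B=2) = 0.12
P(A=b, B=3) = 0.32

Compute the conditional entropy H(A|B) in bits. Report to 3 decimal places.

Marginals: p(A) = (0.2300, 0.7700), p(B) = (0.3800, 0.2800, 0.3400).
H(A|B) = Σ p(B) · H(A|B=·).
  B=1: p=0.3800, H(A|B=1) = 0.5618
  B=2: p=0.2800, H(A|B=2) = 0.9852
  B=3: p=0.3400, H(A|B=3) = 0.3228
Weighted sum = 0.599 bits.

0.599 bits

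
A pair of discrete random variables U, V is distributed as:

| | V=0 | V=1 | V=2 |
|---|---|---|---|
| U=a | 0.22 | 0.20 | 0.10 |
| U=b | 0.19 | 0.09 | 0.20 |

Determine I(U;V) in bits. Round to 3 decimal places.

0.056 bits

Marginals: p(U) = (0.5200, 0.4800), p(V) = (0.4100, 0.2900, 0.3000).
I(U;V) = Σ p(x,y)·log₂[p(x,y)/(p(x)p(y))].
  (a,0): 0.22·log₂(1.0319) = 0.0100
  (a,1): 0.20·log₂(1.3263) = 0.0815
  (a,2): 0.10·log₂(0.6410) = -0.0642
  (b,0): 0.19·log₂(0.9654) = -0.0096
  (b,1): 0.09·log₂(0.6466) = -0.0566
  (b,2): 0.20·log₂(1.3889) = 0.0948
Sum = 0.056 bits.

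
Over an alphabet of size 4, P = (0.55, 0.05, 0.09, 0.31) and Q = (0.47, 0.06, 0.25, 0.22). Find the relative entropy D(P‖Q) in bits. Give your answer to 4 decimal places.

0.1323 bits

D(P‖Q) = Σ p·log₂(p/q).
  0.55·log₂(0.55/0.47) = 0.12472
  0.05·log₂(0.05/0.06) = -0.01315
  0.09·log₂(0.09/0.25) = -0.13265
  0.31·log₂(0.31/0.22) = 0.15338
D(P‖Q) = 0.1323 bits.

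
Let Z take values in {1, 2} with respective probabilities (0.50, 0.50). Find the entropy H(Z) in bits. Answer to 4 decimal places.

1.0000 bits

H(Z) = −Σ p·log₂ p.
  −(0.50)·log₂(0.50) = 0.50000
  −(0.50)·log₂(0.50) = 0.50000
Sum: 0.50000 + 0.50000 = 1.0000 bits.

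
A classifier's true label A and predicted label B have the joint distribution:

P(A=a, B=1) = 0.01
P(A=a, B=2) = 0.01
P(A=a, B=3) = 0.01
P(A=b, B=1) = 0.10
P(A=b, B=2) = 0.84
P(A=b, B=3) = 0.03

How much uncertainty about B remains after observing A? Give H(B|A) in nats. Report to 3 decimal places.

Marginals: p(A) = (0.0300, 0.9700), p(B) = (0.1100, 0.8500, 0.0400).
H(B|A) = Σ p(A) · H(B|A=·).
  A=a: p=0.0300, H(B|A=a) = 1.0986
  A=b: p=0.9700, H(B|A=b) = 0.4664
Weighted sum = 0.485 nats.

0.485 nats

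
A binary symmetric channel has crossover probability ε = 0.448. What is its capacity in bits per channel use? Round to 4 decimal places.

Binary symmetric channel: C = 1 − h₂(ε) where h₂ is the binary entropy function.
h₂(0.448) = −0.448·log₂0.448 − 0.552·log₂0.552 = 0.9922.
C = 1 − 0.9922 = 0.0078 bits per channel use.

0.0078 bits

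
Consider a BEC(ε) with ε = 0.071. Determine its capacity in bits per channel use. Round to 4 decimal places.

0.9290 bits

Binary erasure channel: capacity C = 1 − ε.
C = 1 − 0.071 = 0.9290 bits per channel use.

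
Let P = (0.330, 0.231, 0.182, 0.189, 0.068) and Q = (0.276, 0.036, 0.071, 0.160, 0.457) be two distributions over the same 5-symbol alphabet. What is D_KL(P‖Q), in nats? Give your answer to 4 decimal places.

0.5616 nats

D(P‖Q) = Σ p·ln(p/q).
  0.330·ln(0.330/0.276) = 0.05897
  0.231·ln(0.231/0.036) = 0.42941
  0.182·ln(0.182/0.071) = 0.17132
  0.189·ln(0.189/0.160) = 0.03148
  0.068·ln(0.068/0.457) = -0.12955
D(P‖Q) = 0.5616 nats.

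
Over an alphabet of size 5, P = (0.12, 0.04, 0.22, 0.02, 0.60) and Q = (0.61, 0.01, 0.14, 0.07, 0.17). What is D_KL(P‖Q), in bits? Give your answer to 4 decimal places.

0.9975 bits

D(P‖Q) = Σ p·log₂(p/q).
  0.12·log₂(0.12/0.61) = -0.28149
  0.04·log₂(0.04/0.01) = 0.08000
  0.22·log₂(0.22/0.14) = 0.14346
  0.02·log₂(0.02/0.07) = -0.03615
  0.60·log₂(0.60/0.17) = 1.09166
D(P‖Q) = 0.9975 bits.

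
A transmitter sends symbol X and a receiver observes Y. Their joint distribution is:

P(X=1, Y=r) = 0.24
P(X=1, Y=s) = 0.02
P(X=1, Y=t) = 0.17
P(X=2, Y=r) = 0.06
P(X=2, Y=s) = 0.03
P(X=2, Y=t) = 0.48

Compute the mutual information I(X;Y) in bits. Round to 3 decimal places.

Marginals: p(X) = (0.4300, 0.5700), p(Y) = (0.3000, 0.0500, 0.6500).
I(X;Y) = H(X) + H(Y) − H(X,Y).
H(X) = 0.9858, H(Y) = 1.1412, H(X,Y) = 1.9452.
I(X;Y) = 0.9858 + 1.1412 − 1.9452 = 0.182 bits.

0.182 bits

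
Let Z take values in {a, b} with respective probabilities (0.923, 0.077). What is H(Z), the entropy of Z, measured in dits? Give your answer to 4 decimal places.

0.1179 dits

H(Z) = −Σ p·log₁₀ p.
  −(0.923)·log₁₀(0.923) = 0.03212
  −(0.077)·log₁₀(0.077) = 0.08574
Sum: 0.03212 + 0.08574 = 0.1179 dits.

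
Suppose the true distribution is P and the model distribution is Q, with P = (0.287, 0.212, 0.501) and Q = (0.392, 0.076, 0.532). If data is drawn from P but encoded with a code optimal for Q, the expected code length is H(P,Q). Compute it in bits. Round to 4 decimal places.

H(P,Q) = −Σ p·log₂ q.
  −0.287·log₂(0.392) = 0.38776
  −0.212·log₂(0.076) = 0.78819
  −0.501·log₂(0.532) = 0.45616
H(P,Q) = 1.6321 bits.

1.6321 bits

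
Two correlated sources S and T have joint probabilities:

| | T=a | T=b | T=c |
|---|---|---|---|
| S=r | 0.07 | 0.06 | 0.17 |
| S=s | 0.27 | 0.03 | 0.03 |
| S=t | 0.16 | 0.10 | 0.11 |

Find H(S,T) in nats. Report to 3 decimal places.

1.986 nats

H(S,T) = −Σ p(x,y)·ln p(x,y) over all 9 cells.
  cell (r,a): −0.07·ln0.07 = 0.1861
  cell (r,b): −0.06·ln0.06 = 0.1688
  cell (r,c): −0.17·ln0.17 = 0.3012
  cell (s,a): −0.27·ln0.27 = 0.3535
  cell (s,b): −0.03·ln0.03 = 0.1052
  cell (s,c): −0.03·ln0.03 = 0.1052
  cell (t,a): −0.16·ln0.16 = 0.2932
  cell (t,b): −0.10·ln0.10 = 0.2303
  cell (t,c): −0.11·ln0.11 = 0.2428
Sum = 1.986 nats.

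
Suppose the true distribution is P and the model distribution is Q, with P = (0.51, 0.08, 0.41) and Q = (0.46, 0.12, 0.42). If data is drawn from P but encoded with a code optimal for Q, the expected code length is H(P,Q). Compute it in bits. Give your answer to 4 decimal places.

1.3292 bits

H(P,Q) = −Σ p·log₂ q.
  −0.51·log₂(0.46) = 0.57135
  −0.08·log₂(0.12) = 0.24471
  −0.41·log₂(0.42) = 0.51313
H(P,Q) = 1.3292 bits.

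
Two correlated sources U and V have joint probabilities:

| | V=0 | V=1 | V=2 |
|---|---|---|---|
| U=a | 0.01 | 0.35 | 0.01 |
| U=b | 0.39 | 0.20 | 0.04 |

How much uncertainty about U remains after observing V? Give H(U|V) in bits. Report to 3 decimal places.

0.624 bits

Marginals: p(U) = (0.3700, 0.6300), p(V) = (0.4000, 0.5500, 0.0500).
H(U|V) = Σ p(V) · H(U|V=·).
  V=0: p=0.4000, H(U|V=0) = 0.1687
  V=1: p=0.5500, H(U|V=1) = 0.9457
  V=2: p=0.0500, H(U|V=2) = 0.7219
Weighted sum = 0.624 bits.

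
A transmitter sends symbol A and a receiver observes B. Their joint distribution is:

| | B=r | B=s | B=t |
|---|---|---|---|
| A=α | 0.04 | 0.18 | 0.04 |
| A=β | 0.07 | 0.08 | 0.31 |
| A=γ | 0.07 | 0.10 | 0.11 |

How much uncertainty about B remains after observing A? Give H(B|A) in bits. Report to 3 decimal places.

1.317 bits

Marginals: p(A) = (0.2600, 0.4600, 0.2800), p(B) = (0.1800, 0.3600, 0.4600).
H(B|A) = Σ p(A) · H(B|A=·).
  A=α: p=0.2600, H(B|A=α) = 1.1982
  A=β: p=0.4600, H(B|A=β) = 1.2359
  A=γ: p=0.2800, H(B|A=γ) = 1.5601
Weighted sum = 1.317 bits.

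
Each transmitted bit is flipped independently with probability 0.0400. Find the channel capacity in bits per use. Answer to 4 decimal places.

0.7577 bits

Binary symmetric channel: C = 1 − h₂(ε) where h₂ is the binary entropy function.
h₂(0.0400) = −0.0400·log₂0.0400 − 0.9600·log₂0.9600 = 0.2423.
C = 1 − 0.2423 = 0.7577 bits per channel use.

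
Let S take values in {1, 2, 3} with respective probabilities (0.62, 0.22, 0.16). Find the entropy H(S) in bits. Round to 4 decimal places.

H(S) = −Σ p·log₂ p.
  −(0.62)·log₂(0.62) = 0.42759
  −(0.22)·log₂(0.22) = 0.48057
  −(0.16)·log₂(0.16) = 0.42302
Sum: 0.42759 + 0.48057 + 0.42302 = 1.3312 bits.

1.3312 bits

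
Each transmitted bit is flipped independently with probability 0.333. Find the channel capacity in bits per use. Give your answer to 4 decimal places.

0.0820 bits

Binary symmetric channel: C = 1 − h₂(ε) where h₂ is the binary entropy function.
h₂(0.333) = −0.333·log₂0.333 − 0.667·log₂0.667 = 0.9180.
C = 1 − 0.9180 = 0.0820 bits per channel use.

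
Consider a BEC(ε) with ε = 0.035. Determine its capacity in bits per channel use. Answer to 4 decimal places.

Binary erasure channel: capacity C = 1 − ε.
C = 1 − 0.035 = 0.9650 bits per channel use.

0.9650 bits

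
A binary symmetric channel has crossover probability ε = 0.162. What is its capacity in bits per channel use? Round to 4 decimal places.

0.3609 bits

Binary symmetric channel: C = 1 − h₂(ε) where h₂ is the binary entropy function.
h₂(0.162) = −0.162·log₂0.162 − 0.838·log₂0.838 = 0.6391.
C = 1 − 0.6391 = 0.3609 bits per channel use.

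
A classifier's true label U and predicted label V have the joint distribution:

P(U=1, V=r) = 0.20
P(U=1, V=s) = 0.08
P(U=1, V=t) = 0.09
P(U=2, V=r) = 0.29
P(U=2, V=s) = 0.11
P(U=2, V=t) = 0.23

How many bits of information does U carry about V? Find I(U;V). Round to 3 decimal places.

Marginals: p(U) = (0.3700, 0.6300), p(V) = (0.4900, 0.1900, 0.3200).
I(U;V) = H(U) + H(V) − H(U,V).
H(U) = 0.9507, H(V) = 1.4855, H(U,V) = 2.4244.
I(U;V) = 0.9507 + 1.4855 − 2.4244 = 0.012 bits.

0.012 bits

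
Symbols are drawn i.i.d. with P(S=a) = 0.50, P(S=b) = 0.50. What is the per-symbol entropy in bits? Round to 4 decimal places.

H(S) = −Σ p·log₂ p.
  −(0.50)·log₂(0.50) = 0.50000
  −(0.50)·log₂(0.50) = 0.50000
Sum: 0.50000 + 0.50000 = 1.0000 bits.

1.0000 bits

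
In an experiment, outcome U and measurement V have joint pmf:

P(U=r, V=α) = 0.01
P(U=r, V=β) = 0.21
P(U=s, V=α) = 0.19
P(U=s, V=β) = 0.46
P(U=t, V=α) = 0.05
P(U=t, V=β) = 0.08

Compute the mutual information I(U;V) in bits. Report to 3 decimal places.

0.061 bits

Marginals: p(U) = (0.2200, 0.6500, 0.1300), p(V) = (0.2500, 0.7500).
I(U;V) = H(U) + H(V) − H(U,V).
H(U) = 1.2672, H(V) = 0.8113, H(U,V) = 2.0174.
I(U;V) = 1.2672 + 0.8113 − 2.0174 = 0.061 bits.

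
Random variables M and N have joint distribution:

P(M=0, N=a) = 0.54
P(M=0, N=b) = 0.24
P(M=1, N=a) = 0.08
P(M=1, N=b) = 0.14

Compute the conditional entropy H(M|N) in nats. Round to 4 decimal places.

0.4885 nats

Marginals: p(M) = (0.7800, 0.2200), p(N) = (0.6200, 0.3800).
H(M|N) = Σ p(N) · H(M|N=·).
  N=a: p=0.6200, H(M|N=a) = 0.3845
  N=b: p=0.3800, H(M|N=b) = 0.6581
Weighted sum = 0.4885 nats.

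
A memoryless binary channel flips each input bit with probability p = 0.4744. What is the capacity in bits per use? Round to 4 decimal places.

0.0019 bits

Binary symmetric channel: C = 1 − h₂(ε) where h₂ is the binary entropy function.
h₂(0.4744) = −0.4744·log₂0.4744 − 0.5256·log₂0.5256 = 0.9981.
C = 1 − 0.9981 = 0.0019 bits per channel use.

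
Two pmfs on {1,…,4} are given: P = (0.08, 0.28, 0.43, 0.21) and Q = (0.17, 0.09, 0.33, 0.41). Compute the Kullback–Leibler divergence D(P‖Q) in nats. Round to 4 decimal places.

D(P‖Q) = Σ p·ln(p/q).
  0.08·ln(0.08/0.17) = -0.06030
  0.28·ln(0.28/0.09) = 0.31779
  0.43·ln(0.43/0.33) = 0.11382
  0.21·ln(0.21/0.41) = -0.14050
D(P‖Q) = 0.2308 nats.

0.2308 nats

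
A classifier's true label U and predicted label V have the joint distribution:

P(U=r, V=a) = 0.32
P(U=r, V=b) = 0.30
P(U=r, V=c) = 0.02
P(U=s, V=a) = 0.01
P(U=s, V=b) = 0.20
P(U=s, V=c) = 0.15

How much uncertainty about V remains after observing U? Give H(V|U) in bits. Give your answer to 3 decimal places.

Marginals: p(U) = (0.6400, 0.3600), p(V) = (0.3300, 0.5000, 0.1700).
H(V|U) = Σ p(U) · H(V|U=·).
  U=r: p=0.6400, H(V|U=r) = 1.1686
  U=s: p=0.3600, H(V|U=s) = 1.1410
Weighted sum = 1.159 bits.

1.159 bits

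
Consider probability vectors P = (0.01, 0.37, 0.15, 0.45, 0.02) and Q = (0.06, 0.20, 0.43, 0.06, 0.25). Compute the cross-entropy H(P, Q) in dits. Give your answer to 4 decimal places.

H(P,Q) = −Σ p·log₁₀ q.
  −0.01·log₁₀(0.06) = 0.01222
  −0.37·log₁₀(0.20) = 0.25862
  −0.15·log₁₀(0.43) = 0.05498
  −0.45·log₁₀(0.06) = 0.54983
  −0.02·log₁₀(0.25) = 0.01204
H(P,Q) = 0.8877 dits.

0.8877 dits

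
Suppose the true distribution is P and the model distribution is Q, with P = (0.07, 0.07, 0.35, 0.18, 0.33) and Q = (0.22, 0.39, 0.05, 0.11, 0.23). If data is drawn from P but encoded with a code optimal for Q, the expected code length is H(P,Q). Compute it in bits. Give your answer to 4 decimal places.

H(P,Q) = −Σ p·log₂ q.
  −0.07·log₂(0.22) = 0.15291
  −0.07·log₂(0.39) = 0.09509
  −0.35·log₂(0.05) = 1.51267
  −0.18·log₂(0.11) = 0.57320
  −0.33·log₂(0.23) = 0.69970
H(P,Q) = 3.0336 bits.

3.0336 bits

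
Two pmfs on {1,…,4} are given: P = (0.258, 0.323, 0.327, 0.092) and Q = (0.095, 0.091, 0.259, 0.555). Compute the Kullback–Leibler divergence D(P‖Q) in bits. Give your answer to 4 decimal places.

D(P‖Q) = Σ p·log₂(p/q).
  0.258·log₂(0.258/0.095) = 0.37187
  0.323·log₂(0.323/0.091) = 0.59031
  0.327·log₂(0.327/0.259) = 0.10998
  0.092·log₂(0.092/0.555) = -0.23854
D(P‖Q) = 0.8336 bits.

0.8336 bits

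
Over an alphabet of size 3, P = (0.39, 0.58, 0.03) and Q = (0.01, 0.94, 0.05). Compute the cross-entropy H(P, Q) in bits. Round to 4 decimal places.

2.7725 bits

H(P,Q) = −Σ p·log₂ q.
  −0.39·log₂(0.01) = 2.59110
  −0.58·log₂(0.94) = 0.05178
  −0.03·log₂(0.05) = 0.12966
H(P,Q) = 2.7725 bits.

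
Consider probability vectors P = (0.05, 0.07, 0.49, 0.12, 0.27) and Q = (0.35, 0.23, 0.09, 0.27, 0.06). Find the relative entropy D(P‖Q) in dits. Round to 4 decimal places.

0.4163 dits

D(P‖Q) = Σ p·log₁₀(p/q).
  0.05·log₁₀(0.05/0.35) = -0.04225
  0.07·log₁₀(0.07/0.23) = -0.03616
  0.49·log₁₀(0.49/0.09) = 0.36062
  0.12·log₁₀(0.12/0.27) = -0.04226
  0.27·log₁₀(0.27/0.06) = 0.17637
D(P‖Q) = 0.4163 dits.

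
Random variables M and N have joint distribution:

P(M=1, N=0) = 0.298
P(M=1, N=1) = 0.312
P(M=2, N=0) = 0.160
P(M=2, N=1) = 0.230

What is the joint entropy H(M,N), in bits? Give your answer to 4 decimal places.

H(M,N) = −Σ p(x,y)·log₂ p(x,y) over all 4 cells.
  cell (1,0): −0.298·log₂0.298 = 0.52049
  cell (1,1): −0.312·log₂0.312 = 0.52428
  cell (2,0): −0.160·log₂0.160 = 0.42302
  cell (2,1): −0.230·log₂0.230 = 0.48767
Sum = 1.9555 bits.

1.9555 bits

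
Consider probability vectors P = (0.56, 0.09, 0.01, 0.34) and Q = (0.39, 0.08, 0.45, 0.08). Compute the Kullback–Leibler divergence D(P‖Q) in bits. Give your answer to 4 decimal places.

0.9624 bits

D(P‖Q) = Σ p·log₂(p/q).
  0.56·log₂(0.56/0.39) = 0.29229
  0.09·log₂(0.09/0.08) = 0.01529
  0.01·log₂(0.01/0.45) = -0.05492
  0.34·log₂(0.34/0.08) = 0.70974
D(P‖Q) = 0.9624 bits.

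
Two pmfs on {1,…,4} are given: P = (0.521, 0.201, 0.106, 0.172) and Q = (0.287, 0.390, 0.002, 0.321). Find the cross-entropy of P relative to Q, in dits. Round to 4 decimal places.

H(P,Q) = −Σ p·log₁₀ q.
  −0.521·log₁₀(0.287) = 0.28244
  −0.201·log₁₀(0.390) = 0.08220
  −0.106·log₁₀(0.002) = 0.28609
  −0.172·log₁₀(0.321) = 0.08488
H(P,Q) = 0.7356 dits.

0.7356 dits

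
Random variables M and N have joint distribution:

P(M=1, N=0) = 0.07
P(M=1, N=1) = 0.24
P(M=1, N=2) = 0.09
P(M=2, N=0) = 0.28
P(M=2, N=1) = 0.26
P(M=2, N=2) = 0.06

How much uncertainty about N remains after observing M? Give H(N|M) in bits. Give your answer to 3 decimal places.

1.367 bits

Marginals: p(M) = (0.4000, 0.6000), p(N) = (0.3500, 0.5000, 0.1500).
H(N|M) = Σ p(M) · H(N|M=·).
  M=1: p=0.4000, H(N|M=1) = 1.3664
  M=2: p=0.6000, H(N|M=2) = 1.3681
Weighted sum = 1.367 bits.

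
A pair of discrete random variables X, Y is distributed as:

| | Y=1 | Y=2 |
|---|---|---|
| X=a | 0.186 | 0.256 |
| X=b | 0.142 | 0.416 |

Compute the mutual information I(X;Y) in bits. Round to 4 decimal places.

Marginals: p(X) = (0.4420, 0.5580), p(Y) = (0.3280, 0.6720).
I(X;Y) = Σ p(x,y)·log₂[p(x,y)/(p(x)p(y))].
  (a,1): 0.186·log₂(1.2830) = 0.06686
  (a,2): 0.256·log₂(0.8619) = -0.05490
  (b,1): 0.142·log₂(0.7759) = -0.05199
  (b,2): 0.416·log₂(1.1094) = 0.06231
Sum = 0.0223 bits.

0.0223 bits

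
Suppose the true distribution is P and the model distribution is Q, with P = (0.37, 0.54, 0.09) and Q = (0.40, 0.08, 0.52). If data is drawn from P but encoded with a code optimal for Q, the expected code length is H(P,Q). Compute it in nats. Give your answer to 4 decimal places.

1.7618 nats

H(P,Q) = −Σ p·ln q.
  −0.37·ln(0.40) = 0.33903
  −0.54·ln(0.08) = 1.36389
  −0.09·ln(0.52) = 0.05885
H(P,Q) = 1.7618 nats.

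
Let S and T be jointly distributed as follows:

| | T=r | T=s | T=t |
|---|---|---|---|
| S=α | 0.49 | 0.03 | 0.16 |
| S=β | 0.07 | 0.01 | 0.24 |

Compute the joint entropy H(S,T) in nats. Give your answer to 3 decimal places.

H(S,T) = −Σ p(x,y)·ln p(x,y) over all 6 cells.
  cell (α,r): −0.49·ln0.49 = 0.3495
  cell (α,s): −0.03·ln0.03 = 0.1052
  cell (α,t): −0.16·ln0.16 = 0.2932
  cell (β,r): −0.07·ln0.07 = 0.1861
  cell (β,s): −0.01·ln0.01 = 0.0461
  cell (β,t): −0.24·ln0.24 = 0.3425
Sum = 1.323 nats.

1.323 nats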